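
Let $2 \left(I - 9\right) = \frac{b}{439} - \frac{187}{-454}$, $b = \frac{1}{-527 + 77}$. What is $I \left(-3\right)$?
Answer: $- \frac{412829999}{14947950} \approx -27.618$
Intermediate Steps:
$b = - \frac{1}{450}$ ($b = \frac{1}{-450} = - \frac{1}{450} \approx -0.0022222$)
$I = \frac{412829999}{44843850}$ ($I = 9 + \frac{- \frac{1}{450 \cdot 439} - \frac{187}{-454}}{2} = 9 + \frac{\left(- \frac{1}{450}\right) \frac{1}{439} - - \frac{187}{454}}{2} = 9 + \frac{- \frac{1}{197550} + \frac{187}{454}}{2} = 9 + \frac{1}{2} \cdot \frac{9235349}{22421925} = 9 + \frac{9235349}{44843850} = \frac{412829999}{44843850} \approx 9.2059$)
$I \left(-3\right) = \frac{412829999}{44843850} \left(-3\right) = - \frac{412829999}{14947950}$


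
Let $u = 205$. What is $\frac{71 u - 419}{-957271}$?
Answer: $- \frac{14136}{957271} \approx -0.014767$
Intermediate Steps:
$\frac{71 u - 419}{-957271} = \frac{71 \cdot 205 - 419}{-957271} = \left(14555 - 419\right) \left(- \frac{1}{957271}\right) = 14136 \left(- \frac{1}{957271}\right) = - \frac{14136}{957271}$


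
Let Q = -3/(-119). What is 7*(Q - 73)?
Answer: -8684/17 ≈ -510.82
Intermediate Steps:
Q = 3/119 (Q = -3*(-1/119) = 3/119 ≈ 0.025210)
7*(Q - 73) = 7*(3/119 - 73) = 7*(-8684/119) = -8684/17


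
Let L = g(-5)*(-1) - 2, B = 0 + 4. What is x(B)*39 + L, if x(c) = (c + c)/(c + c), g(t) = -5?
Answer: 42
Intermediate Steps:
B = 4
L = 3 (L = -5*(-1) - 2 = 5 - 2 = 3)
x(c) = 1 (x(c) = (2*c)/((2*c)) = (2*c)*(1/(2*c)) = 1)
x(B)*39 + L = 1*39 + 3 = 39 + 3 = 42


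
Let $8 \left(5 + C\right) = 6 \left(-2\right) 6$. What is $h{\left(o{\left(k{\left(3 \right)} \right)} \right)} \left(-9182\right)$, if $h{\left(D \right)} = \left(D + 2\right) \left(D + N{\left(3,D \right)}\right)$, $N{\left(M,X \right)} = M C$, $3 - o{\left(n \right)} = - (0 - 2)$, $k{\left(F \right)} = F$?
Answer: $1129386$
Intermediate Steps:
$C = -14$ ($C = -5 + \frac{6 \left(-2\right) 6}{8} = -5 + \frac{\left(-12\right) 6}{8} = -5 + \frac{1}{8} \left(-72\right) = -5 - 9 = -14$)
$o{\left(n \right)} = 1$ ($o{\left(n \right)} = 3 - - (0 - 2) = 3 - \left(-1\right) \left(-2\right) = 3 - 2 = 1$)
$N{\left(M,X \right)} = - 14 M$ ($N{\left(M,X \right)} = M \left(-14\right) = - 14 M$)
$h{\left(D \right)} = \left(-42 + D\right) \left(2 + D\right)$ ($h{\left(D \right)} = \left(D + 2\right) \left(D - 42\right) = \left(2 + D\right) \left(D - 42\right) = \left(2 + D\right) \left(-42 + D\right) = \left(-42 + D\right) \left(2 + D\right)$)
$h{\left(o{\left(k{\left(3 \right)} \right)} \right)} \left(-9182\right) = \left(-84 + 1^{2} - 40\right) \left(-9182\right) = \left(-84 + 1 - 40\right) \left(-9182\right) = \left(-123\right) \left(-9182\right) = 1129386$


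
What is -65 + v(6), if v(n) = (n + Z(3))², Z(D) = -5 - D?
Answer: -61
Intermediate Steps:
v(n) = (-8 + n)² (v(n) = (n + (-5 - 1*3))² = (n + (-5 - 3))² = (n - 8)² = (-8 + n)²)
-65 + v(6) = -65 + (-8 + 6)² = -65 + (-2)² = -65 + 4 = -61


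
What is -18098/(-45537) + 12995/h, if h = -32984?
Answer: 5191117/1501992408 ≈ 0.0034562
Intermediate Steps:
-18098/(-45537) + 12995/h = -18098/(-45537) + 12995/(-32984) = -18098*(-1/45537) + 12995*(-1/32984) = 18098/45537 - 12995/32984 = 5191117/1501992408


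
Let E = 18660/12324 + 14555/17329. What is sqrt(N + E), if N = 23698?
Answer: 11*sqrt(367088390135038)/1368991 ≈ 153.95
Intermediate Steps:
E = 3222660/1368991 (E = 18660*(1/12324) + 14555*(1/17329) = 1555/1027 + 14555/17329 = 3222660/1368991 ≈ 2.3540)
sqrt(N + E) = sqrt(23698 + 3222660/1368991) = sqrt(32445571378/1368991) = 11*sqrt(367088390135038)/1368991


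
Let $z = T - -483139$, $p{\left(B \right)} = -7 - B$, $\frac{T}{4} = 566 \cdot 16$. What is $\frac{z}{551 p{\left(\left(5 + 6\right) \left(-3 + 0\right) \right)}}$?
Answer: $\frac{39951}{1102} \approx 36.253$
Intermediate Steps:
$T = 36224$ ($T = 4 \cdot 566 \cdot 16 = 4 \cdot 9056 = 36224$)
$z = 519363$ ($z = 36224 - -483139 = 36224 + 483139 = 519363$)
$\frac{z}{551 p{\left(\left(5 + 6\right) \left(-3 + 0\right) \right)}} = \frac{519363}{551 \left(-7 - \left(5 + 6\right) \left(-3 + 0\right)\right)} = \frac{519363}{551 \left(-7 - 11 \left(-3\right)\right)} = \frac{519363}{551 \left(-7 - -33\right)} = \frac{519363}{551 \left(-7 + 33\right)} = \frac{519363}{551 \cdot 26} = \frac{519363}{14326} = 519363 \cdot \frac{1}{14326} = \frac{39951}{1102}$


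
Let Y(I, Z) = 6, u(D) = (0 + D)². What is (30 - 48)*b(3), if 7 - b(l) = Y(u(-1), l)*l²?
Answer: 846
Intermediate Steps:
u(D) = D²
b(l) = 7 - 6*l²
(30 - 48)*b(3) = (30 - 48)*(7 - 6*3²) = -18*(7 - 6*9) = -18*(7 - 54) = -18*(-47) = 846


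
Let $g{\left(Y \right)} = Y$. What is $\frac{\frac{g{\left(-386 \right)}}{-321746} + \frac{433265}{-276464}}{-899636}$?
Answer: $\frac{69647282793}{40011844648921792} \approx 1.7407 \cdot 10^{-6}$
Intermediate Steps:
$\frac{\frac{g{\left(-386 \right)}}{-321746} + \frac{433265}{-276464}}{-899636} = \frac{- \frac{386}{-321746} + \frac{433265}{-276464}}{-899636} = \left(\left(-386\right) \left(- \frac{1}{321746}\right) + 433265 \left(- \frac{1}{276464}\right)\right) \left(- \frac{1}{899636}\right) = \left(\frac{193}{160873} - \frac{433265}{276464}\right) \left(- \frac{1}{899636}\right) = \left(- \frac{69647282793}{44475593072}\right) \left(- \frac{1}{899636}\right) = \frac{69647282793}{40011844648921792}$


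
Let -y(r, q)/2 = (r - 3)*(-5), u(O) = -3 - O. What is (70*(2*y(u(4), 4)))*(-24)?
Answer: 336000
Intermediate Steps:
y(r, q) = -30 + 10*r (y(r, q) = -2*(r - 3)*(-5) = -2*(-3 + r)*(-5) = -2*(15 - 5*r) = -30 + 10*r)
(70*(2*y(u(4), 4)))*(-24) = (70*(2*(-30 + 10*(-3 - 1*4))))*(-24) = (70*(2*(-30 + 10*(-3 - 4))))*(-24) = (70*(2*(-30 + 10*(-7))))*(-24) = (70*(2*(-30 - 70)))*(-24) = (70*(2*(-100)))*(-24) = (70*(-200))*(-24) = -14000*(-24) = 336000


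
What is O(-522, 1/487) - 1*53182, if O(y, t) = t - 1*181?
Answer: -25987780/487 ≈ -53363.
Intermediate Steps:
O(y, t) = -181 + t (O(y, t) = t - 181 = -181 + t)
O(-522, 1/487) - 1*53182 = (-181 + 1/487) - 1*53182 = (-181 + 1/487) - 53182 = -88146/487 - 53182 = -25987780/487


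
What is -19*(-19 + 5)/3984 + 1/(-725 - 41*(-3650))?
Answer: 92964173/1392358200 ≈ 0.066767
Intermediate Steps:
-19*(-19 + 5)/3984 + 1/(-725 - 41*(-3650)) = -19*(-14)*(1/3984) - 1/3650/(-766) = 266*(1/3984) - 1/766*(-1/3650) = 133/1992 + 1/2795900 = 92964173/1392358200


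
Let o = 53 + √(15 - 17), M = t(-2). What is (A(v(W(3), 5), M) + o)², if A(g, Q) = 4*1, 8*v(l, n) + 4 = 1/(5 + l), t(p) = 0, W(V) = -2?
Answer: (57 + I*√2)² ≈ 3247.0 + 161.22*I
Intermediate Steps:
v(l, n) = -½ + 1/(8*(5 + l))
M = 0
A(g, Q) = 4
o = 53 + I*√2 (o = 53 + √(-2) = 53 + I*√2 ≈ 53.0 + 1.4142*I)
(A(v(W(3), 5), M) + o)² = (4 + (53 + I*√2))² = (57 + I*√2)²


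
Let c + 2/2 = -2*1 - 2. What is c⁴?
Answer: 625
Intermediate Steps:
c = -5 (c = -1 + (-2*1 - 2) = -1 + (-2 - 2) = -1 - 4 = -5)
c⁴ = (-5)⁴ = 625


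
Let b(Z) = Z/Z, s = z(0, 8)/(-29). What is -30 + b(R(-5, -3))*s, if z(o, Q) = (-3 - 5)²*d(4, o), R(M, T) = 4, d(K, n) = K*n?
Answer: -30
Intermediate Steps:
z(o, Q) = 256*o (z(o, Q) = (-3 - 5)²*(4*o) = (-8)²*(4*o) = 64*(4*o) = 256*o)
s = 0 (s = (256*0)/(-29) = 0*(-1/29) = 0)
b(Z) = 1
-30 + b(R(-5, -3))*s = -30 + 1*0 = -30 + 0 = -30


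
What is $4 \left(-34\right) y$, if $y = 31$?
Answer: $-4216$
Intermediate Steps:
$4 \left(-34\right) y = 4 \left(-34\right) 31 = \left(-136\right) 31 = -4216$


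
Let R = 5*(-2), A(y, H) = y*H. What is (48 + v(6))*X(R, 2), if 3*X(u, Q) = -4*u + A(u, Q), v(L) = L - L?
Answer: 320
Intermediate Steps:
A(y, H) = H*y
R = -10
v(L) = 0
X(u, Q) = -4*u/3 + Q*u/3 (X(u, Q) = (-4*u + Q*u)/3 = -4*u/3 + Q*u/3)
(48 + v(6))*X(R, 2) = (48 + 0)*((⅓)*(-10)*(-4 + 2)) = 48*((⅓)*(-10)*(-2)) = 48*(20/3) = 320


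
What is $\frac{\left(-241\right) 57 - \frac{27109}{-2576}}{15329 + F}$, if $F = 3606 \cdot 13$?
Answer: $- \frac{35359403}{160245232} \approx -0.22066$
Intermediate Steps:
$F = 46878$
$\frac{\left(-241\right) 57 - \frac{27109}{-2576}}{15329 + F} = \frac{\left(-241\right) 57 - \frac{27109}{-2576}}{15329 + 46878} = \frac{-13737 - - \frac{27109}{2576}}{62207} = \left(-13737 + \frac{27109}{2576}\right) \frac{1}{62207} = \left(- \frac{35359403}{2576}\right) \frac{1}{62207} = - \frac{35359403}{160245232}$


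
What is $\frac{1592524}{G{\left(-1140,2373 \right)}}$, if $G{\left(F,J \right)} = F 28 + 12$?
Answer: $- \frac{398131}{7977} \approx -49.91$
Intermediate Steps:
$G{\left(F,J \right)} = 12 + 28 F$ ($G{\left(F,J \right)} = 28 F + 12 = 12 + 28 F$)
$\frac{1592524}{G{\left(-1140,2373 \right)}} = \frac{1592524}{12 + 28 \left(-1140\right)} = \frac{1592524}{12 - 31920} = \frac{1592524}{-31908} = 1592524 \left(- \frac{1}{31908}\right) = - \frac{398131}{7977}$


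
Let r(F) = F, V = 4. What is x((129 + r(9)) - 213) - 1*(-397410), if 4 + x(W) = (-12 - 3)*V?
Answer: 397346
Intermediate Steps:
x(W) = -64 (x(W) = -4 + (-12 - 3)*4 = -4 - 15*4 = -4 - 60 = -64)
x((129 + r(9)) - 213) - 1*(-397410) = -64 - 1*(-397410) = -64 + 397410 = 397346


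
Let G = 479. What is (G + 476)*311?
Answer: 297005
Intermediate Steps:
(G + 476)*311 = (479 + 476)*311 = 955*311 = 297005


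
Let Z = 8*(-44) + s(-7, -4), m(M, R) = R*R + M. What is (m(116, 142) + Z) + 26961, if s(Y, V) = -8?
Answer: 46881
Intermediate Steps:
m(M, R) = M + R² (m(M, R) = R² + M = M + R²)
Z = -360 (Z = 8*(-44) - 8 = -352 - 8 = -360)
(m(116, 142) + Z) + 26961 = ((116 + 142²) - 360) + 26961 = ((116 + 20164) - 360) + 26961 = (20280 - 360) + 26961 = 19920 + 26961 = 46881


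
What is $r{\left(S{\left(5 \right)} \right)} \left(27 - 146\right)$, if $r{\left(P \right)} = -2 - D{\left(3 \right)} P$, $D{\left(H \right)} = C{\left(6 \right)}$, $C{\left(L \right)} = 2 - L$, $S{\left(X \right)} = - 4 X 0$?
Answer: $238$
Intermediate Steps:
$S{\left(X \right)} = 0$
$D{\left(H \right)} = -4$ ($D{\left(H \right)} = 2 - 6 = -4$)
$r{\left(P \right)} = -2 + 4 P$ ($r{\left(P \right)} = -2 - - 4 P = -2 + 4 P$)
$r{\left(S{\left(5 \right)} \right)} \left(27 - 146\right) = \left(-2 + 4 \cdot 0\right) \left(27 - 146\right) = \left(-2 + 0\right) \left(-119\right) = \left(-2\right) \left(-119\right) = 238$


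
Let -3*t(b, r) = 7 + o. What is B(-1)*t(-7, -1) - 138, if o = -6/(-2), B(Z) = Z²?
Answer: -424/3 ≈ -141.33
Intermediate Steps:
o = 3 (o = -6*(-½) = 3)
t(b, r) = -10/3 (t(b, r) = -(7 + 3)/3 = -⅓*10 = -10/3)
B(-1)*t(-7, -1) - 138 = (-1)²*(-10/3) - 138 = 1*(-10/3) - 138 = -10/3 - 138 = -424/3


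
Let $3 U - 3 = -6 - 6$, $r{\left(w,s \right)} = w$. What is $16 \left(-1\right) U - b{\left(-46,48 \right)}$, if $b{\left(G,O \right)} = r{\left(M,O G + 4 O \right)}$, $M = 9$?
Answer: $39$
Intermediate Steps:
$U = -3$ ($U = 1 + \frac{-6 - 6}{3} = 1 + \frac{1}{3} \left(-12\right) = 1 - 4 = -3$)
$b{\left(G,O \right)} = 9$
$16 \left(-1\right) U - b{\left(-46,48 \right)} = 16 \left(-1\right) \left(-3\right) - 9 = \left(-16\right) \left(-3\right) - 9 = 48 - 9 = 39$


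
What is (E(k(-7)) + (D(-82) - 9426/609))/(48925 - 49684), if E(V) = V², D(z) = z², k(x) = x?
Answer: -41569/4669 ≈ -8.9032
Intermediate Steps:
(E(k(-7)) + (D(-82) - 9426/609))/(48925 - 49684) = ((-7)² + ((-82)² - 9426/609))/(48925 - 49684) = (49 + (6724 - 9426/609))/(-759) = (49 + (6724 - 1*3142/203))*(-1/759) = (49 + (6724 - 3142/203))*(-1/759) = (49 + 1361830/203)*(-1/759) = (1371777/203)*(-1/759) = -41569/4669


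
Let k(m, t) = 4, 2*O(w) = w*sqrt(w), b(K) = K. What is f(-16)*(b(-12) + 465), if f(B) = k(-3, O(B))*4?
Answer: 7248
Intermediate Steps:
O(w) = w**(3/2)/2 (O(w) = (w*sqrt(w))/2 = w**(3/2)/2)
f(B) = 16 (f(B) = 4*4 = 16)
f(-16)*(b(-12) + 465) = 16*(-12 + 465) = 16*453 = 7248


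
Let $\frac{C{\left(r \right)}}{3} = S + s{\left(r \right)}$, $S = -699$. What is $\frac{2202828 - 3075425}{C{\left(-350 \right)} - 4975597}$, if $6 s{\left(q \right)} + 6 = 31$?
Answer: $\frac{158654}{905033} \approx 0.1753$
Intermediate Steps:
$s{\left(q \right)} = \frac{25}{6}$ ($s{\left(q \right)} = -1 + \frac{1}{6} \cdot 31 = -1 + \frac{31}{6} = \frac{25}{6}$)
$C{\left(r \right)} = - \frac{4169}{2}$ ($C{\left(r \right)} = 3 \left(-699 + \frac{25}{6}\right) = 3 \left(- \frac{4169}{6}\right) = - \frac{4169}{2}$)
$\frac{2202828 - 3075425}{C{\left(-350 \right)} - 4975597} = \frac{2202828 - 3075425}{- \frac{4169}{2} - 4975597} = - \frac{872597}{- \frac{9955363}{2}} = \left(-872597\right) \left(- \frac{2}{9955363}\right) = \frac{158654}{905033}$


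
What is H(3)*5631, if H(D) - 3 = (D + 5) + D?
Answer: 78834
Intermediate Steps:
H(D) = 8 + 2*D (H(D) = 3 + ((D + 5) + D) = 3 + ((5 + D) + D) = 3 + (5 + 2*D) = 8 + 2*D)
H(3)*5631 = (8 + 2*3)*5631 = (8 + 6)*5631 = 14*5631 = 78834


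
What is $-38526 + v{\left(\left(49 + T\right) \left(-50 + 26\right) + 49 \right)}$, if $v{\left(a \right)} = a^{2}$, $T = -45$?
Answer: $-36317$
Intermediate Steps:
$-38526 + v{\left(\left(49 + T\right) \left(-50 + 26\right) + 49 \right)} = -38526 + \left(\left(49 - 45\right) \left(-50 + 26\right) + 49\right)^{2} = -38526 + \left(4 \left(-24\right) + 49\right)^{2} = -38526 + \left(-96 + 49\right)^{2} = -38526 + \left(-47\right)^{2} = -38526 + 2209 = -36317$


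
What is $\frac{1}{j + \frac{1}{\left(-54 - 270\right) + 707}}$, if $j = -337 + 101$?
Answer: $- \frac{383}{90387} \approx -0.0042373$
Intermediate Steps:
$j = -236$
$\frac{1}{j + \frac{1}{\left(-54 - 270\right) + 707}} = \frac{1}{-236 + \frac{1}{\left(-54 - 270\right) + 707}} = \frac{1}{-236 + \frac{1}{-324 + 707}} = \frac{1}{-236 + \frac{1}{383}} = \frac{1}{- \frac{90387}{383}} = - \frac{383}{90387}$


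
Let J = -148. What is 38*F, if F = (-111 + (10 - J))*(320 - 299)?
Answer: 37506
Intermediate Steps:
F = 987 (F = (-111 + (10 - 1*(-148)))*(320 - 299) = (-111 + (10 + 148))*21 = (-111 + 158)*21 = 47*21 = 987)
38*F = 38*987 = 37506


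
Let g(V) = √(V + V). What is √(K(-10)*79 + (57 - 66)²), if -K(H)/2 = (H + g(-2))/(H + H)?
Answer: √(50 + 395*I)/5 ≈ 2.9938 + 2.6388*I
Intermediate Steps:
g(V) = √2*√V (g(V) = √(2*V) = √2*√V)
K(H) = -(H + 2*I)/H (K(H) = -2*(H + √2*√(-2))/(H + H) = -2*(H + √2*(I*√2))/(2*H) = -2*(H + 2*I)*1/(2*H) = -(H + 2*I)/H)
√(K(-10)*79 + (57 - 66)²) = √(((-1*(-10) - 2*I)/(-10))*79 + (57 - 66)²) = √(-(10 - 2*I)/10*79 + (-9)²) = √((-1 + I/5)*79 + 81) = √((-79 + 79*I/5) + 81) = √(2 + 79*I/5)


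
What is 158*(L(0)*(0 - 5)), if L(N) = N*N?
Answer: 0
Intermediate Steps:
L(N) = N**2
158*(L(0)*(0 - 5)) = 158*(0**2*(0 - 5)) = 158*(0*(-5)) = 158*0 = 0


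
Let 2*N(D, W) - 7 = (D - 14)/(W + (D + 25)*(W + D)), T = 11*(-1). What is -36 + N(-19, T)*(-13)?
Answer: -15781/191 ≈ -82.623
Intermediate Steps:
T = -11
N(D, W) = 7/2 + (-14 + D)/(2*(W + (25 + D)*(D + W))) (N(D, W) = 7/2 + ((D - 14)/(W + (D + 25)*(W + D)))/2 = 7/2 + ((-14 + D)/(W + (25 + D)*(D + W)))/2 = 7/2 + (-14 + D)/(2*(W + (25 + D)*(D + W))))
-36 + N(-19, T)*(-13) = -36 + ((-14 + 7*(-19)² + 176*(-19) + 182*(-11) + 7*(-19)*(-11))/(2*((-19)² + 25*(-19) + 26*(-11) - 19*(-11))))*(-13) = -36 + ((-14 + 7*361 - 3344 - 2002 + 1463)/(2*(361 - 475 - 286 + 209)))*(-13) = -36 + ((½)*(-14 + 2527 - 3344 - 2002 + 1463)/(-191))*(-13) = -36 + ((½)*(-1/191)*(-1370))*(-13) = -36 + (685/191)*(-13) = -36 - 8905/191 = -15781/191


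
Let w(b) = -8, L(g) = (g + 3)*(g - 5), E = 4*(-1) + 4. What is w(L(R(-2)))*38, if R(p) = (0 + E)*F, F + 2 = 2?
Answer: -304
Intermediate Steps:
F = 0 (F = -2 + 2 = 0)
E = 0 (E = -4 + 4 = 0)
R(p) = 0 (R(p) = (0 + 0)*0 = 0*0 = 0)
L(g) = (-5 + g)*(3 + g) (L(g) = (3 + g)*(-5 + g) = (-5 + g)*(3 + g))
w(L(R(-2)))*38 = -8*38 = -304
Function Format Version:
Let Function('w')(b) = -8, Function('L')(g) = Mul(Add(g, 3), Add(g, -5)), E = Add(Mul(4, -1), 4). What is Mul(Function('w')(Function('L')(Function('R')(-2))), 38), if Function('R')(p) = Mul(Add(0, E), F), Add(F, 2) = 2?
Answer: -304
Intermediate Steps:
F = 0 (F = Add(-2, 2) = 0)
E = 0 (E = Add(-4, 4) = 0)
Function('R')(p) = 0 (Function('R')(p) = Mul(Add(0, 0), 0) = Mul(0, 0) = 0)
Function('L')(g) = Mul(Add(-5, g), Add(3, g)) (Function('L')(g) = Mul(Add(3, g), Add(-5, g)) = Mul(Add(-5, g), Add(3, g)))
Mul(Function('w')(Function('L')(Function('R')(-2))), 38) = Mul(-8, 38) = -304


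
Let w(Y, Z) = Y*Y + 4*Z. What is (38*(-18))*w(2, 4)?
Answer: -13680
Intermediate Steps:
w(Y, Z) = Y**2 + 4*Z
(38*(-18))*w(2, 4) = (38*(-18))*(2**2 + 4*4) = -684*(4 + 16) = -684*20 = -13680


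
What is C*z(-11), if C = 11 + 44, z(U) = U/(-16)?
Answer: 605/16 ≈ 37.813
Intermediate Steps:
z(U) = -U/16 (z(U) = U*(-1/16) = -U/16)
C = 55
C*z(-11) = 55*(-1/16*(-11)) = 55*(11/16) = 605/16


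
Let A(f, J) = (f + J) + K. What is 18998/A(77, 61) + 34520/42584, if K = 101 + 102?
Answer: 102597769/1815143 ≈ 56.523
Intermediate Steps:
K = 203
A(f, J) = 203 + J + f (A(f, J) = (f + J) + 203 = (J + f) + 203 = 203 + J + f)
18998/A(77, 61) + 34520/42584 = 18998/(203 + 61 + 77) + 34520/42584 = 18998/341 + 34520*(1/42584) = 18998*(1/341) + 4315/5323 = 18998/341 + 4315/5323 = 102597769/1815143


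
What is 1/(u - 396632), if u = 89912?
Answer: -1/306720 ≈ -3.2603e-6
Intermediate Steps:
1/(u - 396632) = 1/(89912 - 396632) = 1/(-306720) = -1/306720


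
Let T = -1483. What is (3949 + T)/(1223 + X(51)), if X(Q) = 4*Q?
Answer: 2466/1427 ≈ 1.7281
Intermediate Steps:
(3949 + T)/(1223 + X(51)) = (3949 - 1483)/(1223 + 4*51) = 2466/(1223 + 204) = 2466/1427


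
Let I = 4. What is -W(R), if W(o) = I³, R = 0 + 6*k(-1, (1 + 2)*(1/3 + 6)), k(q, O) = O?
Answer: -64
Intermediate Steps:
R = 114 (R = 0 + 6*((1 + 2)*(1/3 + 6)) = 0 + 6*(3*(⅓ + 6)) = 0 + 6*(3*(19/3)) = 0 + 6*19 = 0 + 114 = 114)
W(o) = 64 (W(o) = 4³ = 64)
-W(R) = -1*64 = -64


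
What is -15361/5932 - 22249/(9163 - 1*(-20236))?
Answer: -583579107/174394868 ≈ -3.3463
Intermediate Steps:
-15361/5932 - 22249/(9163 - 1*(-20236)) = -15361*1/5932 - 22249/(9163 + 20236) = -15361/5932 - 22249/29399 = -583579107/174394868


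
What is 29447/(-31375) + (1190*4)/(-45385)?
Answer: -297159419/284790875 ≈ -1.0434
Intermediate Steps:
29447/(-31375) + (1190*4)/(-45385) = 29447*(-1/31375) + 4760*(-1/45385) = -29447/31375 - 952/9077 = -297159419/284790875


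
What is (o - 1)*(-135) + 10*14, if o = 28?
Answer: -3505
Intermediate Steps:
(o - 1)*(-135) + 10*14 = (28 - 1)*(-135) + 10*14 = 27*(-135) + 140 = -3645 + 140 = -3505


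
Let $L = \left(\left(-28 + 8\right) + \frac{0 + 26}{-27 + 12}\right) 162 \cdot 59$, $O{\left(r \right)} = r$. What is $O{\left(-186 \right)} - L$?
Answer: $\frac{1037706}{5} \approx 2.0754 \cdot 10^{5}$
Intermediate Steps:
$L = - \frac{1038636}{5}$ ($L = \left(-20 + \frac{26}{-15}\right) 162 \cdot 59 = \left(-20 + 26 \left(- \frac{1}{15}\right)\right) 162 \cdot 59 = \left(-20 - \frac{26}{15}\right) 162 \cdot 59 = \left(- \frac{326}{15}\right) 162 \cdot 59 = \left(- \frac{17604}{5}\right) 59 = - \frac{1038636}{5} \approx -2.0773 \cdot 10^{5}$)
$O{\left(-186 \right)} - L = -186 - - \frac{1038636}{5} = -186 + \frac{1038636}{5} = \frac{1037706}{5}$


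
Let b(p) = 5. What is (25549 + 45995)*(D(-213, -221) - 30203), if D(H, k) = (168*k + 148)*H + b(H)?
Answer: 561373000848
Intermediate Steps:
D(H, k) = 5 + H*(148 + 168*k) (D(H, k) = (168*k + 148)*H + 5 = (148 + 168*k)*H + 5 = H*(148 + 168*k) + 5 = 5 + H*(148 + 168*k))
(25549 + 45995)*(D(-213, -221) - 30203) = (25549 + 45995)*((5 + 148*(-213) + 168*(-213)*(-221)) - 30203) = 71544*((5 - 31524 + 7908264) - 30203) = 71544*(7876745 - 30203) = 71544*7846542 = 561373000848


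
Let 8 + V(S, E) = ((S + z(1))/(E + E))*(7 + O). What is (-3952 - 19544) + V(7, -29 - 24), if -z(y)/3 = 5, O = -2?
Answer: -1245692/53 ≈ -23504.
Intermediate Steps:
z(y) = -15 (z(y) = -3*5 = -15)
V(S, E) = -8 + 5*(-15 + S)/(2*E) (V(S, E) = -8 + ((S - 15)/(E + E))*(7 - 2) = -8 + ((-15 + S)/((2*E)))*5 = -8 + ((-15 + S)*(1/(2*E)))*5 = -8 + ((-15 + S)/(2*E))*5 = -8 + 5*(-15 + S)/(2*E))
(-3952 - 19544) + V(7, -29 - 24) = (-3952 - 19544) + (-75 - 16*(-29 - 24) + 5*7)/(2*(-29 - 24)) = -23496 + (1/2)*(-75 - 16*(-53) + 35)/(-53) = -23496 + (1/2)*(-1/53)*(-75 + 848 + 35) = -23496 + (1/2)*(-1/53)*808 = -23496 - 404/53 = -1245692/53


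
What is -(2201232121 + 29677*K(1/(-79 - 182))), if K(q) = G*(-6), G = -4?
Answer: -2201944369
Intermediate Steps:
K(q) = 24 (K(q) = -4*(-6) = 24)
-(2201232121 + 29677*K(1/(-79 - 182))) = -29677/(1/(74173 + 24)) = -29677/(1/74197) = -29677/1/74197 = -29677*74197 = -2201944369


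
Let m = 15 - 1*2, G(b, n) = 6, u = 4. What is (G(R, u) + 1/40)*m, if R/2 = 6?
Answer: 3133/40 ≈ 78.325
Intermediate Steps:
R = 12 (R = 2*6 = 12)
m = 13 (m = 15 - 2 = 13)
(G(R, u) + 1/40)*m = (6 + 1/40)*13 = (241/40)*13 = 3133/40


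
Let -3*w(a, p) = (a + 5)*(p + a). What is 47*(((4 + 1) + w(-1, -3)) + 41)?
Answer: 7238/3 ≈ 2412.7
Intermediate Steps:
w(a, p) = -(5 + a)*(a + p)/3 (w(a, p) = -(a + 5)*(p + a)/3 = -(5 + a)*(a + p)/3)
47*(((4 + 1) + w(-1, -3)) + 41) = 47*(((4 + 1) + (-5/3*(-1) - 5/3*(-3) - 1/3*(-1)**2 - 1/3*(-1)*(-3))) + 41) = 47*((5 + (5/3 + 5 - 1/3*1 - 1)) + 41) = 47*((5 + (5/3 + 5 - 1/3 - 1)) + 41) = 47*((5 + 16/3) + 41) = 47*(31/3 + 41) = 47*(154/3) = 7238/3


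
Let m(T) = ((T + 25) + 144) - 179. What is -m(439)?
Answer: -429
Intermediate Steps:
m(T) = -10 + T (m(T) = ((25 + T) + 144) - 179 = (169 + T) - 179 = -10 + T)
-m(439) = -(-10 + 439) = -1*429 = -429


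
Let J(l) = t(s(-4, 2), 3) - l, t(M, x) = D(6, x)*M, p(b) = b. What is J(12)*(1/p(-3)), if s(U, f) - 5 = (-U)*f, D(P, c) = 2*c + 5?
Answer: -131/3 ≈ -43.667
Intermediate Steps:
D(P, c) = 5 + 2*c
s(U, f) = 5 - U*f (s(U, f) = 5 + (-U)*f = 5 - U*f)
t(M, x) = M*(5 + 2*x) (t(M, x) = (5 + 2*x)*M = M*(5 + 2*x))
J(l) = 143 - l (J(l) = (5 - 1*(-4)*2)*(5 + 2*3) - l = (5 + 8)*(5 + 6) - l = 13*11 - l = 143 - l)
J(12)*(1/p(-3)) = (143 - 1*12)*(1/(-3)) = (143 - 12)*(1*(-⅓)) = 131*(-⅓) = -131/3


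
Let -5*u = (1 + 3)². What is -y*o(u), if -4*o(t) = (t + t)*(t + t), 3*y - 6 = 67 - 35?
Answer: 9728/75 ≈ 129.71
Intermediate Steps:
u = -16/5 (u = -(1 + 3)²/5 = -⅕*4² = -⅕*16 = -16/5 ≈ -3.2000)
y = 38/3 (y = 2 + (67 - 35)/3 = 2 + (⅓)*32 = 2 + 32/3 = 38/3 ≈ 12.667)
o(t) = -t² (o(t) = -(t + t)*(t + t)/4 = -2*t*2*t/4 = -t²)
-y*o(u) = -38*(-(-16/5)²)/3 = -38*(-1*256/25)/3 = -38*(-256)/(3*25) = -1*(-9728/75) = 9728/75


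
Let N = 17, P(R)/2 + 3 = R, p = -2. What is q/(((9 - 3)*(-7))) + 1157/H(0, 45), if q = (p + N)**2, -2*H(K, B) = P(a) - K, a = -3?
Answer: 3937/21 ≈ 187.48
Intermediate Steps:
P(R) = -6 + 2*R
H(K, B) = 6 + K/2 (H(K, B) = -((-6 + 2*(-3)) - K)/2 = -((-6 - 6) - K)/2 = -(-12 - K)/2 = 6 + K/2)
q = 225 (q = (-2 + 17)**2 = 15**2 = 225)
q/(((9 - 3)*(-7))) + 1157/H(0, 45) = 225/(((9 - 3)*(-7))) + 1157/(6 + (1/2)*0) = 225/((6*(-7))) + 1157/(6 + 0) = 225/(-42) + 1157/6 = 225*(-1/42) + 1157*(1/6) = -75/14 + 1157/6 = 3937/21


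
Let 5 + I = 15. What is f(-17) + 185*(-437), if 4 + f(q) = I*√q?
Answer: -80849 + 10*I*√17 ≈ -80849.0 + 41.231*I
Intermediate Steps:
I = 10 (I = -5 + 15 = 10)
f(q) = -4 + 10*√q
f(-17) + 185*(-437) = (-4 + 10*√(-17)) + 185*(-437) = (-4 + 10*(I*√17)) - 80845 = (-4 + 10*I*√17) - 80845 = -80849 + 10*I*√17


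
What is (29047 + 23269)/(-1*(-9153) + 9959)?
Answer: 13079/4778 ≈ 2.7373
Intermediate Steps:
(29047 + 23269)/(-1*(-9153) + 9959) = 52316/(9153 + 9959) = 52316/19112 = 52316*(1/19112) = 13079/4778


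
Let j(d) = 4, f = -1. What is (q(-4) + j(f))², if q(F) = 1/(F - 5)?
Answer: 1225/81 ≈ 15.123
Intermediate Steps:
q(F) = 1/(-5 + F)
(q(-4) + j(f))² = (1/(-5 - 4) + 4)² = (1/(-9) + 4)² = (-⅑ + 4)² = (35/9)² = 1225/81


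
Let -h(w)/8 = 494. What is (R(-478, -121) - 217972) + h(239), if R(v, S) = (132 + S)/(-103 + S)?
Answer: -49710987/224 ≈ -2.2192e+5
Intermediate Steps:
h(w) = -3952 (h(w) = -8*494 = -3952)
R(v, S) = (132 + S)/(-103 + S)
(R(-478, -121) - 217972) + h(239) = ((132 - 121)/(-103 - 121) - 217972) - 3952 = (11/(-224) - 217972) - 3952 = (-1/224*11 - 217972) - 3952 = (-11/224 - 217972) - 3952 = -48825739/224 - 3952 = -49710987/224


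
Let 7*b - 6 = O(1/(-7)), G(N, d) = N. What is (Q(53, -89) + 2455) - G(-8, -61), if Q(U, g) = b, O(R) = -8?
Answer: 17239/7 ≈ 2462.7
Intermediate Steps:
b = -2/7 (b = 6/7 + (⅐)*(-8) = 6/7 - 8/7 = -2/7 ≈ -0.28571)
Q(U, g) = -2/7
(Q(53, -89) + 2455) - G(-8, -61) = (-2/7 + 2455) - 1*(-8) = 17183/7 + 8 = 17239/7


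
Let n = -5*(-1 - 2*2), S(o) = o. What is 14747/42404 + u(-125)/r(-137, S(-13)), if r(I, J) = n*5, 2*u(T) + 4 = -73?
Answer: 210821/5300500 ≈ 0.039774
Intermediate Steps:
n = 25 (n = -5*(-1 - 4) = -5*(-5) = 25)
u(T) = -77/2 (u(T) = -2 + (1/2)*(-73) = -2 - 73/2 = -77/2)
r(I, J) = 125 (r(I, J) = 25*5 = 125)
14747/42404 + u(-125)/r(-137, S(-13)) = 14747/42404 - 77/2/125 = 14747*(1/42404) - 77/2*1/125 = 14747/42404 - 77/250 = 210821/5300500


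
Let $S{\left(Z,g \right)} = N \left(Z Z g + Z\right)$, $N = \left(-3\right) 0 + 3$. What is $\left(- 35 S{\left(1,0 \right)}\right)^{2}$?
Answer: $11025$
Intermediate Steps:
$N = 3$ ($N = 0 + 3 = 3$)
$S{\left(Z,g \right)} = 3 Z + 3 g Z^{2}$ ($S{\left(Z,g \right)} = 3 \left(Z Z g + Z\right) = 3 \left(Z^{2} g + Z\right) = 3 \left(g Z^{2} + Z\right) = 3 \left(Z + g Z^{2}\right) = 3 Z + 3 g Z^{2}$)
$\left(- 35 S{\left(1,0 \right)}\right)^{2} = \left(- 35 \cdot 3 \cdot 1 \left(1 + 1 \cdot 0\right)\right)^{2} = \left(- 35 \cdot 3 \cdot 1 \left(1 + 0\right)\right)^{2} = \left(- 35 \cdot 3 \cdot 1 \cdot 1\right)^{2} = \left(\left(-35\right) 3\right)^{2} = \left(-105\right)^{2} = 11025$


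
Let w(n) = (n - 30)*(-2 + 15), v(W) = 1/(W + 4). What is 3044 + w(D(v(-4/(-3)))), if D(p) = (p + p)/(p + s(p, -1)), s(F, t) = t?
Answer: 2648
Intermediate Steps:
v(W) = 1/(4 + W)
D(p) = 2*p/(-1 + p) (D(p) = (p + p)/(p - 1) = (2*p)/(-1 + p) = 2*p/(-1 + p))
w(n) = -390 + 13*n (w(n) = (-30 + n)*13 = -390 + 13*n)
3044 + w(D(v(-4/(-3)))) = 3044 + (-390 + 13*(2/((4 - 4/(-3))*(-1 + 1/(4 - 4/(-3)))))) = 3044 + (-390 + 13*(2/((4 - 4*(-⅓))*(-1 + 1/(4 - 4*(-⅓)))))) = 3044 + (-390 + 13*(2/((4 + 4/3)*(-1 + 1/(4 + 4/3))))) = 3044 + (-390 + 13*(2/((16/3)*(-1 + 1/(16/3))))) = 3044 + (-390 + 13*(2*(3/16)/(-1 + 3/16))) = 3044 + (-390 + 13*(2*(3/16)/(-13/16))) = 3044 + (-390 + 13*(2*(3/16)*(-16/13))) = 3044 + (-390 + 13*(-6/13)) = 3044 + (-390 - 6) = 3044 - 396 = 2648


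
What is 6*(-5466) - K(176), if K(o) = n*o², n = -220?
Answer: 6781924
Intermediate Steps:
K(o) = -220*o²
6*(-5466) - K(176) = 6*(-5466) - (-220)*176² = -32796 - (-220)*30976 = -32796 - 1*(-6814720) = -32796 + 6814720 = 6781924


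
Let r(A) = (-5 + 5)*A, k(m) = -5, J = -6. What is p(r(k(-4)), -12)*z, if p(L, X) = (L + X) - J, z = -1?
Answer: 6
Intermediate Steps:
r(A) = 0 (r(A) = 0*A = 0)
p(L, X) = 6 + L + X (p(L, X) = (L + X) - 1*(-6) = (L + X) + 6 = 6 + L + X)
p(r(k(-4)), -12)*z = (6 + 0 - 12)*(-1) = -6*(-1) = 6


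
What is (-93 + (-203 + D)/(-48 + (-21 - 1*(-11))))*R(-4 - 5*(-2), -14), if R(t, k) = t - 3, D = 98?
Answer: -15867/58 ≈ -273.57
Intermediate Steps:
R(t, k) = -3 + t
(-93 + (-203 + D)/(-48 + (-21 - 1*(-11))))*R(-4 - 5*(-2), -14) = (-93 + (-203 + 98)/(-48 + (-21 - 1*(-11))))*(-3 + (-4 - 5*(-2))) = (-93 - 105/(-48 + (-21 + 11)))*(-3 + (-4 + 10)) = (-93 - 105/(-48 - 10))*(-3 + 6) = (-93 - 105/(-58))*3 = (-93 - 105*(-1/58))*3 = (-93 + 105/58)*3 = -5289/58*3 = -15867/58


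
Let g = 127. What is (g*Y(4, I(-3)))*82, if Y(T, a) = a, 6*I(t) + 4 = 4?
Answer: 0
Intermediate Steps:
I(t) = 0 (I(t) = -2/3 + (1/6)*4 = -2/3 + 2/3 = 0)
(g*Y(4, I(-3)))*82 = (127*0)*82 = 0*82 = 0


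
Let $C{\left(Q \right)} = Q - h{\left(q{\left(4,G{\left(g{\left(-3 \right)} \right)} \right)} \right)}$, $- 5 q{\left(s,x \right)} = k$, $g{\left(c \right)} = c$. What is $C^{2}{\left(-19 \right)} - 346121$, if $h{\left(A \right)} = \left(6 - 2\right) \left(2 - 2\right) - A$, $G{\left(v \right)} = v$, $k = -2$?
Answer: $- \frac{8644376}{25} \approx -3.4578 \cdot 10^{5}$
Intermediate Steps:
$q{\left(s,x \right)} = \frac{2}{5}$ ($q{\left(s,x \right)} = \left(- \frac{1}{5}\right) \left(-2\right) = \frac{2}{5}$)
$h{\left(A \right)} = - A$ ($h{\left(A \right)} = 4 \cdot 0 - A = 0 - A = - A$)
$C{\left(Q \right)} = \frac{2}{5} + Q$ ($C{\left(Q \right)} = Q - \left(-1\right) \frac{2}{5} = Q - - \frac{2}{5} = Q + \frac{2}{5} = \frac{2}{5} + Q$)
$C^{2}{\left(-19 \right)} - 346121 = \left(\frac{2}{5} - 19\right)^{2} - 346121 = \left(- \frac{93}{5}\right)^{2} - 346121 = \frac{8649}{25} - 346121 = - \frac{8644376}{25}$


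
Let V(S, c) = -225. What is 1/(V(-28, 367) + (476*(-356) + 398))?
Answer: -1/169283 ≈ -5.9073e-6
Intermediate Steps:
1/(V(-28, 367) + (476*(-356) + 398)) = 1/(-225 + (476*(-356) + 398)) = 1/(-225 + (-169456 + 398)) = 1/(-225 - 169058) = 1/(-169283) = -1/169283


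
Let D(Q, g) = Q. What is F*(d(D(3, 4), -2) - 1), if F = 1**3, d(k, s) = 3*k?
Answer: 8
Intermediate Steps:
F = 1
F*(d(D(3, 4), -2) - 1) = 1*(3*3 - 1) = 1*(9 - 1) = 1*8 = 8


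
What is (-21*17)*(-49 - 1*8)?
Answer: 20349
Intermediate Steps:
(-21*17)*(-49 - 1*8) = -357*(-49 - 8) = -357*(-57) = 20349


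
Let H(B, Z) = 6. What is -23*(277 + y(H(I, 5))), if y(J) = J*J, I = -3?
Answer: -7199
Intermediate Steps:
y(J) = J²
-23*(277 + y(H(I, 5))) = -23*(277 + 6²) = -23*(277 + 36) = -23*313 = -7199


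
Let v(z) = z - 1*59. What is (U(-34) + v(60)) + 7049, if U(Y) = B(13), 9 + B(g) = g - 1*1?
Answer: 7053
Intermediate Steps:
B(g) = -10 + g (B(g) = -9 + (g - 1*1) = -9 + (g - 1) = -9 + (-1 + g) = -10 + g)
U(Y) = 3 (U(Y) = -10 + 13 = 3)
v(z) = -59 + z (v(z) = z - 59 = -59 + z)
(U(-34) + v(60)) + 7049 = (3 + (-59 + 60)) + 7049 = (3 + 1) + 7049 = 4 + 7049 = 7053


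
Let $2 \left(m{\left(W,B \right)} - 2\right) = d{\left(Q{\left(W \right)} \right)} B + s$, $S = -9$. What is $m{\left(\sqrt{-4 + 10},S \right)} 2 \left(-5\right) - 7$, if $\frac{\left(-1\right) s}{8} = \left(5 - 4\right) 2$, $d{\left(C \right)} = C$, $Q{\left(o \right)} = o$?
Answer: $53 + 45 \sqrt{6} \approx 163.23$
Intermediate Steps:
$s = -16$ ($s = - 8 \left(5 - 4\right) 2 = - 8 \cdot 1 \cdot 2 = \left(-8\right) 2 = -16$)
$m{\left(W,B \right)} = -6 + \frac{B W}{2}$ ($m{\left(W,B \right)} = 2 + \frac{W B - 16}{2} = 2 + \frac{B W - 16}{2} = 2 + \frac{-16 + B W}{2} = 2 + \left(-8 + \frac{B W}{2}\right) = -6 + \frac{B W}{2}$)
$m{\left(\sqrt{-4 + 10},S \right)} 2 \left(-5\right) - 7 = \left(-6 + \frac{1}{2} \left(-9\right) \sqrt{-4 + 10}\right) 2 \left(-5\right) - 7 = \left(-6 + \frac{1}{2} \left(-9\right) \sqrt{6}\right) \left(-10\right) - 7 = \left(-6 - \frac{9 \sqrt{6}}{2}\right) \left(-10\right) - 7 = \left(60 + 45 \sqrt{6}\right) - 7 = 53 + 45 \sqrt{6}$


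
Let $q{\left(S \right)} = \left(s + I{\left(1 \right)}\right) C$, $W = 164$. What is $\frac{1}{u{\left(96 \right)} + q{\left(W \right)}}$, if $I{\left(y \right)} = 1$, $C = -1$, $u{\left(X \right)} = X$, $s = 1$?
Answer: $\frac{1}{94} \approx 0.010638$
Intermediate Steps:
$q{\left(S \right)} = -2$ ($q{\left(S \right)} = \left(1 + 1\right) \left(-1\right) = 2 \left(-1\right) = -2$)
$\frac{1}{u{\left(96 \right)} + q{\left(W \right)}} = \frac{1}{96 - 2} = \frac{1}{94}$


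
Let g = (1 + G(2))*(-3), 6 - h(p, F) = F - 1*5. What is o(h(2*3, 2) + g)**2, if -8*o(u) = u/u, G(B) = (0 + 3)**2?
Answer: 1/64 ≈ 0.015625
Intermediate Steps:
G(B) = 9 (G(B) = 3**2 = 9)
h(p, F) = 11 - F (h(p, F) = 6 - (F - 1*5) = 6 - (F - 5) = 6 - (-5 + F) = 6 + (5 - F) = 11 - F)
g = -30 (g = (1 + 9)*(-3) = 10*(-3) = -30)
o(u) = -1/8 (o(u) = -u/(8*u) = -1/8*1 = -1/8)
o(h(2*3, 2) + g)**2 = (-1/8)**2 = 1/64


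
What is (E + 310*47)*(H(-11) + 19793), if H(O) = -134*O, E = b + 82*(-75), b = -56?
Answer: 177877188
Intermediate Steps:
E = -6206 (E = -56 + 82*(-75) = -56 - 6150 = -6206)
(E + 310*47)*(H(-11) + 19793) = (-6206 + 310*47)*(-134*(-11) + 19793) = (-6206 + 14570)*(1474 + 19793) = 8364*21267 = 177877188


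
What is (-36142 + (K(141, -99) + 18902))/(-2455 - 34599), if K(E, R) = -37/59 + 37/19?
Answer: 9662280/20768767 ≈ 0.46523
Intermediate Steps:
K(E, R) = 1480/1121 (K(E, R) = -37*1/59 + 37*(1/19) = -37/59 + 37/19 = 1480/1121)
(-36142 + (K(141, -99) + 18902))/(-2455 - 34599) = (-36142 + (1480/1121 + 18902))/(-2455 - 34599) = (-36142 + 21190622/1121)/(-37054) = -19324560/1121*(-1/37054) = 9662280/20768767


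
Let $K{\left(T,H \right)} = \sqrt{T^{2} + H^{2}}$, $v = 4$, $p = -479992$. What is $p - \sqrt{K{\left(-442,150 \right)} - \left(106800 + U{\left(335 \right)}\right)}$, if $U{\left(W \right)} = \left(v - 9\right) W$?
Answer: $-479992 - i \sqrt{105125 - 2 \sqrt{54466}} \approx -4.7999 \cdot 10^{5} - 323.51 i$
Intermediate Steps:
$U{\left(W \right)} = - 5 W$ ($U{\left(W \right)} = \left(4 - 9\right) W = - 5 W$)
$K{\left(T,H \right)} = \sqrt{H^{2} + T^{2}}$
$p - \sqrt{K{\left(-442,150 \right)} - \left(106800 + U{\left(335 \right)}\right)} = -479992 - \sqrt{\sqrt{150^{2} + \left(-442\right)^{2}} - \left(106800 - 1675\right)} = -479992 - \sqrt{\sqrt{22500 + 195364} - 105125} = -479992 - \sqrt{\sqrt{217864} + \left(-106800 + 1675\right)} = -479992 - \sqrt{2 \sqrt{54466} - 105125} = -479992 - \sqrt{-105125 + 2 \sqrt{54466}}$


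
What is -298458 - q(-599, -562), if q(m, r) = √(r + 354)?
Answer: -298458 - 4*I*√13 ≈ -2.9846e+5 - 14.422*I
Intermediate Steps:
q(m, r) = √(354 + r)
-298458 - q(-599, -562) = -298458 - √(354 - 562) = -298458 - √(-208) = -298458 - 4*I*√13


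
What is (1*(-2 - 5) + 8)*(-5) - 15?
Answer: -20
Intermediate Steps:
(1*(-2 - 5) + 8)*(-5) - 15 = (1*(-7) + 8)*(-5) - 15 = (-7 + 8)*(-5) - 15 = 1*(-5) - 15 = -5 - 15 = -20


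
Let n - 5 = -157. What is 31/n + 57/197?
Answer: 2557/29944 ≈ 0.085393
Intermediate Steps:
n = -152 (n = 5 - 157 = -152)
31/n + 57/197 = 31/(-152) + 57/197 = 31*(-1/152) + 57*(1/197) = -31/152 + 57/197 = 2557/29944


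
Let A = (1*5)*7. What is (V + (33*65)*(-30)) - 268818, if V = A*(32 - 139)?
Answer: -336913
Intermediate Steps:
A = 35 (A = 5*7 = 35)
V = -3745 (V = 35*(32 - 139) = 35*(-107) = -3745)
(V + (33*65)*(-30)) - 268818 = (-3745 + (33*65)*(-30)) - 268818 = (-3745 + 2145*(-30)) - 268818 = (-3745 - 64350) - 268818 = -68095 - 268818 = -336913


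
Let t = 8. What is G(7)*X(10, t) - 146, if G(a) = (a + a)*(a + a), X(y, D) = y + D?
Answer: 3382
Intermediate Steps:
X(y, D) = D + y
G(a) = 4*a² (G(a) = (2*a)*(2*a) = 4*a²)
G(7)*X(10, t) - 146 = (4*7²)*(8 + 10) - 146 = (4*49)*18 - 146 = 196*18 - 146 = 3528 - 146 = 3382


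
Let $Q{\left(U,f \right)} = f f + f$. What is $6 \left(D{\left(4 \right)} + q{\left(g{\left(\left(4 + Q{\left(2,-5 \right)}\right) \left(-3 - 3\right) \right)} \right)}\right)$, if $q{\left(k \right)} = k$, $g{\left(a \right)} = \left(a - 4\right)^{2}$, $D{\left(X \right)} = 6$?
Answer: $131460$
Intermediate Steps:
$Q{\left(U,f \right)} = f + f^{2}$ ($Q{\left(U,f \right)} = f^{2} + f = f + f^{2}$)
$g{\left(a \right)} = \left(-4 + a\right)^{2}$
$6 \left(D{\left(4 \right)} + q{\left(g{\left(\left(4 + Q{\left(2,-5 \right)}\right) \left(-3 - 3\right) \right)} \right)}\right) = 6 \left(6 + \left(-4 + \left(4 - 5 \left(1 - 5\right)\right) \left(-3 - 3\right)\right)^{2}\right) = 6 \left(6 + \left(-4 + \left(4 - -20\right) \left(-6\right)\right)^{2}\right) = 6 \left(6 + \left(-4 + \left(4 + 20\right) \left(-6\right)\right)^{2}\right) = 6 \left(6 + \left(-4 + 24 \left(-6\right)\right)^{2}\right) = 6 \left(6 + \left(-4 - 144\right)^{2}\right) = 6 \left(6 + \left(-148\right)^{2}\right) = 6 \left(6 + 21904\right) = 6 \cdot 21910 = 131460$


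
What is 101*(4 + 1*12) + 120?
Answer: 1736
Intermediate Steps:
101*(4 + 1*12) + 120 = 101*(4 + 12) + 120 = 101*16 + 120 = 1616 + 120 = 1736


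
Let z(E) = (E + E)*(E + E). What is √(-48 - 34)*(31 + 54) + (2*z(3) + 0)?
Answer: 72 + 85*I*√82 ≈ 72.0 + 769.71*I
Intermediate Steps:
z(E) = 4*E² (z(E) = (2*E)*(2*E) = 4*E²)
√(-48 - 34)*(31 + 54) + (2*z(3) + 0) = √(-48 - 34)*(31 + 54) + (2*(4*3²) + 0) = √(-82)*85 + (2*(4*9) + 0) = (I*√82)*85 + (2*36 + 0) = 85*I*√82 + (72 + 0) = 85*I*√82 + 72 = 72 + 85*I*√82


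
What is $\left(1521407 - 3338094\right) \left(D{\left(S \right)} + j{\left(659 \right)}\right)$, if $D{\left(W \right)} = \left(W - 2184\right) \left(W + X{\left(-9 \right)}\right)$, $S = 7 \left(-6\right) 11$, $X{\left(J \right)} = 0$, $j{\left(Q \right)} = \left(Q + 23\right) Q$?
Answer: $-3037300828430$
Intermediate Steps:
$j{\left(Q \right)} = Q \left(23 + Q\right)$ ($j{\left(Q \right)} = \left(23 + Q\right) Q = Q \left(23 + Q\right)$)
$S = -462$ ($S = \left(-42\right) 11 = -462$)
$D{\left(W \right)} = W \left(-2184 + W\right)$ ($D{\left(W \right)} = \left(W - 2184\right) \left(W + 0\right) = \left(-2184 + W\right) W = W \left(-2184 + W\right)$)
$\left(1521407 - 3338094\right) \left(D{\left(S \right)} + j{\left(659 \right)}\right) = \left(1521407 - 3338094\right) \left(- 462 \left(-2184 - 462\right) + 659 \left(23 + 659\right)\right) = - 1816687 \left(\left(-462\right) \left(-2646\right) + 659 \cdot 682\right) = - 1816687 \left(1222452 + 449438\right) = \left(-1816687\right) 1671890 = -3037300828430$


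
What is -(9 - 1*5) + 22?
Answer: 18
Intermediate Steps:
-(9 - 1*5) + 22 = -(9 - 5) + 22 = -1*4 + 22 = -4 + 22 = 18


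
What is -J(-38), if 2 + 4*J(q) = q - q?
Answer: ½ ≈ 0.50000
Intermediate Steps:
J(q) = -½ (J(q) = -½ + (q - q)/4 = -½ + (¼)*0 = -½ + 0 = -½)
-J(-38) = -1*(-½) = ½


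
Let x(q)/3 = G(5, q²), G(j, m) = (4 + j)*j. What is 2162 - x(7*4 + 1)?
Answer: 2027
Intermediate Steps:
G(j, m) = j*(4 + j)
x(q) = 135 (x(q) = 3*(5*(4 + 5)) = 3*(5*9) = 3*45 = 135)
2162 - x(7*4 + 1) = 2162 - 1*135 = 2162 - 135 = 2027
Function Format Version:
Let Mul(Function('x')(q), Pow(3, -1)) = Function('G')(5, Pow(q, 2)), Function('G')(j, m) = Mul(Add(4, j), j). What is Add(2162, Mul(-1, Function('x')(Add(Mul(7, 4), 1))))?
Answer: 2027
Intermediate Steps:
Function('G')(j, m) = Mul(j, Add(4, j))
Function('x')(q) = 135 (Function('x')(q) = Mul(3, Mul(5, Add(4, 5))) = Mul(3, Mul(5, 9)) = Mul(3, 45) = 135)
Add(2162, Mul(-1, Function('x')(Add(Mul(7, 4), 1)))) = Add(2162, Mul(-1, 135)) = Add(2162, -135) = 2027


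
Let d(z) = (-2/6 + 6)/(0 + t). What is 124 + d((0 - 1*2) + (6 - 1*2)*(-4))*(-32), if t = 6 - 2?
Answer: 236/3 ≈ 78.667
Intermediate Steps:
t = 4
d(z) = 17/12 (d(z) = (-2/6 + 6)/(0 + 4) = (-2*⅙ + 6)/4 = (-⅓ + 6)*(¼) = (17/3)*(¼) = 17/12)
124 + d((0 - 1*2) + (6 - 1*2)*(-4))*(-32) = 124 + (17/12)*(-32) = 124 - 136/3 = 236/3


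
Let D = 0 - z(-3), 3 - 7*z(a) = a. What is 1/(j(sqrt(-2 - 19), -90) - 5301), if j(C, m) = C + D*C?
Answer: -12369/65568070 - I*sqrt(21)/196704210 ≈ -0.00018864 - 2.3297e-8*I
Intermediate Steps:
z(a) = 3/7 - a/7
D = -6/7 (D = 0 - (3/7 - 1/7*(-3)) = 0 - (3/7 + 3/7) = 0 - 1*6/7 = 0 - 6/7 = -6/7 ≈ -0.85714)
j(C, m) = C/7 (j(C, m) = C - 6*C/7 = C/7)
1/(j(sqrt(-2 - 19), -90) - 5301) = 1/(sqrt(-2 - 19)/7 - 5301) = 1/(sqrt(-21)/7 - 5301) = 1/((I*sqrt(21))/7 - 5301) = 1/(I*sqrt(21)/7 - 5301) = 1/(-5301 + I*sqrt(21)/7)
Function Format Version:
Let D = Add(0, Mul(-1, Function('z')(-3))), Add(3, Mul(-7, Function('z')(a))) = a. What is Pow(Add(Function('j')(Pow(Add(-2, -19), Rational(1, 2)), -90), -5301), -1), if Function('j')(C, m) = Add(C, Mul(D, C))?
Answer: Add(Rational(-12369, 65568070), Mul(Rational(-1, 196704210), I, Pow(21, Rational(1, 2)))) ≈ Add(-0.00018864, Mul(-2.3297e-8, I))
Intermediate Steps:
Function('z')(a) = Add(Rational(3, 7), Mul(Rational(-1, 7), a))
D = Rational(-6, 7) (D = Add(0, Mul(-1, Add(Rational(3, 7), Mul(Rational(-1, 7), -3)))) = Add(0, Mul(-1, Add(Rational(3, 7), Rational(3, 7)))) = Add(0, Mul(-1, Rational(6, 7))) = Add(0, Rational(-6, 7)) = Rational(-6, 7) ≈ -0.85714)
Function('j')(C, m) = Mul(Rational(1, 7), C) (Function('j')(C, m) = Add(C, Mul(Rational(-6, 7), C)) = Mul(Rational(1, 7), C))
Pow(Add(Function('j')(Pow(Add(-2, -19), Rational(1, 2)), -90), -5301), -1) = Pow(Add(Mul(Rational(1, 7), Pow(Add(-2, -19), Rational(1, 2))), -5301), -1) = Pow(Add(Mul(Rational(1, 7), Pow(-21, Rational(1, 2))), -5301), -1) = Pow(Add(Mul(Rational(1, 7), Mul(I, Pow(21, Rational(1, 2)))), -5301), -1) = Pow(Add(Mul(Rational(1, 7), I, Pow(21, Rational(1, 2))), -5301), -1) = Pow(Add(-5301, Mul(Rational(1, 7), I, Pow(21, Rational(1, 2)))), -1)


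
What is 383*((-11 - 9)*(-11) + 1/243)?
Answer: 20475563/243 ≈ 84262.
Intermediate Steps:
383*((-11 - 9)*(-11) + 1/243) = 383*(-20*(-11) + 1/243) = 383*(220 + 1/243) = 383*(53461/243) = 20475563/243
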